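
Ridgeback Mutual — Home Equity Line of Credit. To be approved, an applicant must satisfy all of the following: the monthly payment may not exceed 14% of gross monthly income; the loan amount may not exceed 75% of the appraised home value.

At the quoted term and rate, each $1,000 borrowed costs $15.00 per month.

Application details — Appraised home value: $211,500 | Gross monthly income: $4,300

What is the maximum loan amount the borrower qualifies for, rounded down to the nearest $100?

$40,100

Payment cap: 14% × $4,300 = $602/month.
At $15.00 per $1,000, that supports 602/15.00 × 1,000 ≈ $40,133 → $40,100.
LTV cap: 75% × $211,500 = $158,625 → $158,600.
Binding constraint: payment-to-income.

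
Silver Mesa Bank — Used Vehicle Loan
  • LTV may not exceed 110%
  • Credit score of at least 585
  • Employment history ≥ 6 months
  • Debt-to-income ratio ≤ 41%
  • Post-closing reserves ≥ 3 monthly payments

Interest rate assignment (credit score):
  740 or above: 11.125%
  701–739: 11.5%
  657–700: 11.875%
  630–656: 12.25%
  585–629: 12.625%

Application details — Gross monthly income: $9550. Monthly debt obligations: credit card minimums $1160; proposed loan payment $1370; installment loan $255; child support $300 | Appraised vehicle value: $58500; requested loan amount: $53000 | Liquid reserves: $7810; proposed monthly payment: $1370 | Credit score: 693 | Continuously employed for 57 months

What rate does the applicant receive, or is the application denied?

Credit score 693 ≥ 585 (meets minimum)
Total monthly debts = (1,160 + 1,370 + 255 + 300) = 3,085. Debt-to-income = 3,085/9,550 = 32.3% — meets 41% limit
Loan-to-value = 53,000/58,500 = 90.6% — pass (110% max)
Employment 57 ≥ 6 months
Reserves = 7,810/1,370 = 5.7 months ≥ 3
All requirements met. Score 693 falls in the 657–700 tier → 11.875%.

Approved at 11.875%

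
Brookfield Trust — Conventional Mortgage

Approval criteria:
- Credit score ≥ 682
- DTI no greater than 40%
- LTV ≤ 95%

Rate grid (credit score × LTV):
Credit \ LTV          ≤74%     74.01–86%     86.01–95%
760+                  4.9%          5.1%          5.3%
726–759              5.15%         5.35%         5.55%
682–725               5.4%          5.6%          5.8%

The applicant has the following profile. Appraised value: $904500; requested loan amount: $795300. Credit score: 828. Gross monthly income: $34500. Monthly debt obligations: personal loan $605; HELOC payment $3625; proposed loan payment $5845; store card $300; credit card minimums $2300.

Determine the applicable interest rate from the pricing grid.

Credit score 828 ≥ 682; Total monthly debts = (605 + 3,625 + 5,845 + 300 + 2,300) = 12,675. DTI: 12,675 ÷ 34,500 = 36.7%, within the 40% cap
LTV = 795,300/904,500 = 87.9% ≤ 95%
Row: 828 falls in 760+. Column: 87.9% falls in 86.01–95%. Rate = 5.3%.

5.3%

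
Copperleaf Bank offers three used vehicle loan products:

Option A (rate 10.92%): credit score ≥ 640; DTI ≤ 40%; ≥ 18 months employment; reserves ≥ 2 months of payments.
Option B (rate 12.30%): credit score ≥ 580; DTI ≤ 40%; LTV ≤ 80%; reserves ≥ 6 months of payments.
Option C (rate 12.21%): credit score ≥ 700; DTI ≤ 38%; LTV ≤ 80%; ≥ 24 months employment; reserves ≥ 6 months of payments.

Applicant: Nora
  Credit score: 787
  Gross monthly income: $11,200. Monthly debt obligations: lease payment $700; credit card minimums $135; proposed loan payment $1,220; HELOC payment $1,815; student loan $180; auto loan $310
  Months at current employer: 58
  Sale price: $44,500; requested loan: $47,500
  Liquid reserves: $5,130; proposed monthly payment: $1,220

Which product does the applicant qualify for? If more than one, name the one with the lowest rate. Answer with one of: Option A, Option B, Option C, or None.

Total debts = (700 + 135 + 1,220 + 1,815 + 180 + 310) = 4,360; DTI = 4,360/11,200 = 38.9%.
LTV = 47,500/44,500 = 106.7%.
Reserves = 5,130/1,220 = 4.2 months.
Option A: score 787 ≥ 640; DTI 38.9% ≤ 40%; employment 58 ≥ 18 mo; reserves 4.2 ≥ 2 mo → qualifies.
Option B: score 787 ≥ 580; DTI 38.9% ≤ 40%; LTV 106.7% > 80%; reserves 4.2 < 6 mo → does not qualify.
Option C: score 787 ≥ 700; DTI 38.9% > 38%; LTV 106.7% > 80%; employment 58 ≥ 24 mo; reserves 4.2 < 6 mo → does not qualify.

Option A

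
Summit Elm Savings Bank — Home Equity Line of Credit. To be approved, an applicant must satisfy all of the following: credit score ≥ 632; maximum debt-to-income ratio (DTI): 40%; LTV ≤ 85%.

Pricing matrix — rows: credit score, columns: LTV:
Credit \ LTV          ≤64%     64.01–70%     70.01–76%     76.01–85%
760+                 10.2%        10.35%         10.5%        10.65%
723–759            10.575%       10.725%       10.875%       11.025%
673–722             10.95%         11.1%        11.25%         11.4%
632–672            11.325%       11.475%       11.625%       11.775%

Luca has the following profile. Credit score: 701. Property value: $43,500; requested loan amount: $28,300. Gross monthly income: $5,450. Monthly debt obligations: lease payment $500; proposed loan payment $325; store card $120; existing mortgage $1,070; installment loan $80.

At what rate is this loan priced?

11.1%

Credit score 701 ≥ 632; Total monthly debts = (500 + 325 + 120 + 1,070 + 80) = 2,095. Debt-to-income = 2,095/5,450 = 38.4% — meets 40% limit
LTV: 28,300 ÷ 43,500 = 65.1%, within 85% cap
Row: 701 falls in 673–722. Column: 65.1% falls in 64.01–70%. Rate = 11.1%.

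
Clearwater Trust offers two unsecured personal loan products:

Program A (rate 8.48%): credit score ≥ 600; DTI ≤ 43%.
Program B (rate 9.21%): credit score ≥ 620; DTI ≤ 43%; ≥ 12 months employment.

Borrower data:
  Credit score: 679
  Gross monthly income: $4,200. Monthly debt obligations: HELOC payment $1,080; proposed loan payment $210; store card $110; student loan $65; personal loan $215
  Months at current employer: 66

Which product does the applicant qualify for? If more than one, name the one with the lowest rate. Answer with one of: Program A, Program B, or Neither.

Total debts = (1,080 + 210 + 110 + 65 + 215) = 1,680; DTI = 1,680/4,200 = 40%.
Program A: score 679 ≥ 600; DTI 40% ≤ 43% → qualifies.
Program B: score 679 ≥ 620; DTI 40% ≤ 43%; employment 66 ≥ 12 mo → qualifies.
Qualifying: Program A, Program B. Lowest rate is 8.48% → Program A.

Program A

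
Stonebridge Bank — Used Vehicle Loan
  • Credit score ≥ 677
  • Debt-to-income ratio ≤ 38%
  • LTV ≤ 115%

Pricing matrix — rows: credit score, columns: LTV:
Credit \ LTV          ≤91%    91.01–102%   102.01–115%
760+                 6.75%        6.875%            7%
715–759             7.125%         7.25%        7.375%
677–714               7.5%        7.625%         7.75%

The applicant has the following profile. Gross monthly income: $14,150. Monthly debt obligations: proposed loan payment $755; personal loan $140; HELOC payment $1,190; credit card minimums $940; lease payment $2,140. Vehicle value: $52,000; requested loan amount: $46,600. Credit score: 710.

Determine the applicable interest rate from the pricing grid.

Credit score 710 ≥ 677; Total monthly debts = (755 + 140 + 1,190 + 940 + 2,140) = 5,165. DTI: 5,165 ÷ 14,150 = 36.5%, within the 38% cap
LTV: 46,600 ÷ 52,000 = 89.6%, within 115% cap
Row: 710 falls in 677–714. Column: 89.6% falls in ≤91%. Rate = 7.5%.

7.5%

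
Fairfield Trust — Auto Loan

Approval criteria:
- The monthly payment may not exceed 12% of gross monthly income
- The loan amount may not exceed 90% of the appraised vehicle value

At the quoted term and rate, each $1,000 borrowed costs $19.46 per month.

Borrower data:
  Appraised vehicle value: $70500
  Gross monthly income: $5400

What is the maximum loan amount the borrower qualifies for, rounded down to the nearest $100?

$33,200

Payment cap: 12% × $5,400 = $648/month.
At $19.46 per $1,000, that supports 648/19.46 × 1,000 ≈ $33,299 → $33,200.
LTV cap: 90% × $70,500 = $63,450 → $63,400.
Binding constraint: payment-to-income.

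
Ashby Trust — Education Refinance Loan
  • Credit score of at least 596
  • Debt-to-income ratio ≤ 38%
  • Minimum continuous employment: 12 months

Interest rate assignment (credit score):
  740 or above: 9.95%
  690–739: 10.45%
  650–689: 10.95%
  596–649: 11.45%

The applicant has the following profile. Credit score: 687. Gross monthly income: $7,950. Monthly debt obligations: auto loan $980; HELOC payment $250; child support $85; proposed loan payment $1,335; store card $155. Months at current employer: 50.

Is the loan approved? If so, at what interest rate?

Approved at 10.95%

Credit score 687 ≥ 596 (meets minimum)
Employment 50 ≥ 12 months
Total monthly debts = (980 + 250 + 85 + 1,335 + 155) = 2,805. DTI = 2,805/7,950 = 35.3% ≤ 38%
All requirements met. Score 687 falls in the 650–689 tier → 10.95%.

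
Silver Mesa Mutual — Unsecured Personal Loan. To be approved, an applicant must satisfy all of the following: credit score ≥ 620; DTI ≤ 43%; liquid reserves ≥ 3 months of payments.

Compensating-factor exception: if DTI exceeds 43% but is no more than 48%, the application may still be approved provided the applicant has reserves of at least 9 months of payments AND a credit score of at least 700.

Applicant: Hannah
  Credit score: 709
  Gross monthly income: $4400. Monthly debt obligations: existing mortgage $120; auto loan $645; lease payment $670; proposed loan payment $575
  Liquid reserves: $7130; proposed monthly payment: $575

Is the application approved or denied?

Approved

Credit score 709 ≥ 620 (meets base)
Total debts = (120 + 645 + 670 + 575) = 2,010. DTI: 2,010 ÷ 4,400 = 45.7%, over the 43% base limit.
Reserves = 7,130/575 = 12.4 months ≥ 3
45.7% falls in the override range (43%–48%), so the compensating-factor test applies.
Override check — reserves: 12.4 mo (ok); score: 709 (ok).
Both override conditions satisfied; DTI exception granted.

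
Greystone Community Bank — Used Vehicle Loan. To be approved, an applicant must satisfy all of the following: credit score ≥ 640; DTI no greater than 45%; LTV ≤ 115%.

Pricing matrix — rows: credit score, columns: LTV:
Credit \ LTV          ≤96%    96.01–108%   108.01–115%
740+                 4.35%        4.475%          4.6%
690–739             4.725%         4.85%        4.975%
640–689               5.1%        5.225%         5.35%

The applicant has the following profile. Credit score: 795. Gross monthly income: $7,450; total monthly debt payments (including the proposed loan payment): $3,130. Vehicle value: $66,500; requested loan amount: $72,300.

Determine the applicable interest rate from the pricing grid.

4.6%

Credit score 795 ≥ 640; Debt-to-income = 3,130/7,450 = 42% — meets 45% limit
LTV = 72,300/66,500 = 108.7% ≤ 115%
Row: 795 falls in 740+. Column: 108.7% falls in 108.01–115%. Rate = 4.6%.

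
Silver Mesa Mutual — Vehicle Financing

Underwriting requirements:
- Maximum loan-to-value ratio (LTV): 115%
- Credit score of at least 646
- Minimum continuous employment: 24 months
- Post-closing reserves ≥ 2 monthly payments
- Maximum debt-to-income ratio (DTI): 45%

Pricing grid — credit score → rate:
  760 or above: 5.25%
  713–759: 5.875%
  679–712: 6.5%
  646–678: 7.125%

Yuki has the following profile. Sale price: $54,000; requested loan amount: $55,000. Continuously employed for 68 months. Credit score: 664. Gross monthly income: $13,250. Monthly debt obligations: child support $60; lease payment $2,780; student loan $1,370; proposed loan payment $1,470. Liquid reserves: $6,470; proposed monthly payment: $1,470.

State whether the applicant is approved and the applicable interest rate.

Credit score 664 ≥ 646 (meets minimum)
Loan-to-value = 55,000/54,000 = 101.9% — pass (115% max)
Total monthly debts = (60 + 2,780 + 1,370 + 1,470) = 5,680. DTI: 5,680 ÷ 13,250 = 42.9%, within the 45% cap
Employment 68 ≥ 24 months
Reserves = 6,470/1,470 = 4.4 months ≥ 2
All requirements met. Score 664 falls in the 646–678 tier → 7.125%.

Approved at 7.125%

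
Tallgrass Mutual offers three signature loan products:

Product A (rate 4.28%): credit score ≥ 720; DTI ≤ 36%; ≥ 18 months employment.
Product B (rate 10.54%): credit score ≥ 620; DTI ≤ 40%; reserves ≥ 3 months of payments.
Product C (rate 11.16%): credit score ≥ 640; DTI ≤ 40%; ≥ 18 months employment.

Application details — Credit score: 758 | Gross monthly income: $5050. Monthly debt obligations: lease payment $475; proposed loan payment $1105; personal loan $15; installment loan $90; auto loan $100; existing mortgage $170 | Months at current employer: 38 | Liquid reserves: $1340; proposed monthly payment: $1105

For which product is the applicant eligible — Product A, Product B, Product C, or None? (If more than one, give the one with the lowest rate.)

Product C

Total debts = (475 + 1,105 + 15 + 90 + 100 + 170) = 1,955; DTI = 1,955/5,050 = 38.7%.
Reserves = 1,340/1,105 = 1.2 months.
Product A: score 758 ≥ 720; DTI 38.7% > 36%; employment 38 ≥ 18 mo → does not qualify.
Product B: score 758 ≥ 620; DTI 38.7% ≤ 40%; reserves 1.2 < 3 mo → does not qualify.
Product C: score 758 ≥ 640; DTI 38.7% ≤ 40%; employment 38 ≥ 18 mo → qualifies.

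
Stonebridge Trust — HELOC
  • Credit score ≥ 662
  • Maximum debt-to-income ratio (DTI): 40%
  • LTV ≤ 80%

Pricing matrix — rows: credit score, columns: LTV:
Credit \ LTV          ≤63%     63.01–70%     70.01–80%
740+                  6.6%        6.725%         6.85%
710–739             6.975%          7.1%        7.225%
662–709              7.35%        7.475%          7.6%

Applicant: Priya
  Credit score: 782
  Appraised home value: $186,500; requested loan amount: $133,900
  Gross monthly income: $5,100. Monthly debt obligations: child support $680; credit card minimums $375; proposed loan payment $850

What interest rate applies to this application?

Credit score 782 ≥ 662; Total monthly debts = (680 + 375 + 850) = 1,905. DTI: 1,905 ÷ 5,100 = 37.4%, within the 40% cap
LTV: 133,900 ÷ 186,500 = 71.8%, within 80% cap
Credit 782 → row 740+; LTV 71.8% → column 70.01–80%. Grid cell → 6.85%.

6.85%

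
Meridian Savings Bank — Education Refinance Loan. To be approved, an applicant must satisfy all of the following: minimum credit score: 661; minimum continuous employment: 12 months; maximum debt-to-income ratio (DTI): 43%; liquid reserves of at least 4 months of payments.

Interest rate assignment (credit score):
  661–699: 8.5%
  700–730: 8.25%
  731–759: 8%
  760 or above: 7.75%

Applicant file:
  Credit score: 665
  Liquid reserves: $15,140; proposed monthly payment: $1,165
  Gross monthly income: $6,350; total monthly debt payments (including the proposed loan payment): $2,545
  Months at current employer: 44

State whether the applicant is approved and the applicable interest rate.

Approved at 8.5%

Credit score 665 ≥ 661 (meets minimum)
DTI: 2,545 ÷ 6,350 = 40.1%, within the 43% cap
Employment 44 ≥ 12 months
Reserves: 15,140 ÷ 1,165 = 13.0 months (meets 4-month minimum)
All requirements met. Score 665 falls in the 661–699 tier → 8.5%.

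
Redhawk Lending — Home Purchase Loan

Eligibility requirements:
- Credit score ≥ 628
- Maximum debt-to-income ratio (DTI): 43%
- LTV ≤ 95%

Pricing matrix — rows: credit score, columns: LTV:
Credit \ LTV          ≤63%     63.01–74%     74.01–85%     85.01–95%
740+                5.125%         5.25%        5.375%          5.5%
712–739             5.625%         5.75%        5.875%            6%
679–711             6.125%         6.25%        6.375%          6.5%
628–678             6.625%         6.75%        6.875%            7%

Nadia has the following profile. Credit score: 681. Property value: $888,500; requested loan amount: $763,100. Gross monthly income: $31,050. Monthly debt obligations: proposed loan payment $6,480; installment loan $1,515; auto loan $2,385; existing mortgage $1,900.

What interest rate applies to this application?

6.5%

Credit score 681 ≥ 628; Total monthly debts = (6,480 + 1,515 + 2,385 + 1,900) = 12,280. DTI = 12,280/31,050 = 39.5% ≤ 43%
LTV: 763,100 ÷ 888,500 = 85.9%, within 95% cap
Row: 681 falls in 679–711. Column: 85.9% falls in 85.01–95%. Rate = 6.5%.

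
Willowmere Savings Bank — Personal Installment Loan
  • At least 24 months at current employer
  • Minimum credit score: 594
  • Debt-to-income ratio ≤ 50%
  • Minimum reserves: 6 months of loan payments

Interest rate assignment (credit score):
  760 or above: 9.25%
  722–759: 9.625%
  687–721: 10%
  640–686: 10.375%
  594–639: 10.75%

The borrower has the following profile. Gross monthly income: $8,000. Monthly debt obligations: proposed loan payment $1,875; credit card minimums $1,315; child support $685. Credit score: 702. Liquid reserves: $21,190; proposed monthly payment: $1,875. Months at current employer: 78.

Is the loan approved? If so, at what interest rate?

Credit score 702 ≥ 594 (meets minimum)
Total monthly debts = (1,875 + 1,315 + 685) = 3,875. DTI = 3,875/8,000 = 48.4% ≤ 50%
Reserves: 21,190 ÷ 1,875 = 11.3 months (meets 6-month minimum)
Employment 78 ≥ 24 months
All requirements met. Score 702 falls in the 687–721 tier → 10%.

Approved at 10%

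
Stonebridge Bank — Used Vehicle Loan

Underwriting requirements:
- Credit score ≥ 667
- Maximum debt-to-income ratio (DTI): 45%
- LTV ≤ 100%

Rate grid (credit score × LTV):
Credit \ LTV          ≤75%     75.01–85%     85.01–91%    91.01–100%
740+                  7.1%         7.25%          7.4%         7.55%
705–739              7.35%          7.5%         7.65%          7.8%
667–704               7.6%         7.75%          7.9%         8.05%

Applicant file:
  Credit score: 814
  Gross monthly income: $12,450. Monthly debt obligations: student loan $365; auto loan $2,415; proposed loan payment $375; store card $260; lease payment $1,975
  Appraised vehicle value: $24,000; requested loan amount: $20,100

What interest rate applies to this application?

Credit score 814 ≥ 667; Total monthly debts = (365 + 2,415 + 375 + 260 + 1,975) = 5,390. DTI = 5,390/12,450 = 43.3% ≤ 45%
LTV = 20,100/24,000 = 83.8% ≤ 100%
Credit 814 → row 740+; LTV 83.8% → column 75.01–85%. Grid cell → 7.25%.

7.25%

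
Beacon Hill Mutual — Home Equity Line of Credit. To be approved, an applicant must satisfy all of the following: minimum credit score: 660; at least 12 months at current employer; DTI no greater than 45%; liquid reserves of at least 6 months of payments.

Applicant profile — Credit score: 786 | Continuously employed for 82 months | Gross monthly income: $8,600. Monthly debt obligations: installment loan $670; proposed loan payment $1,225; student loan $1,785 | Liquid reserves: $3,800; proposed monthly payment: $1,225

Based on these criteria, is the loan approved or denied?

Credit score 786 ≥ 660 (meets)
Employment 82 ≥ 12 months
Total monthly debts = (670 + 1,225 + 1,785) = 3,680. DTI = 3,680/8,600 = 42.8% ≤ 45%
Reserves: 3,800 ÷ 1,225 = 3.1 months (below 6-month minimum)
Fails on reserves.

Denied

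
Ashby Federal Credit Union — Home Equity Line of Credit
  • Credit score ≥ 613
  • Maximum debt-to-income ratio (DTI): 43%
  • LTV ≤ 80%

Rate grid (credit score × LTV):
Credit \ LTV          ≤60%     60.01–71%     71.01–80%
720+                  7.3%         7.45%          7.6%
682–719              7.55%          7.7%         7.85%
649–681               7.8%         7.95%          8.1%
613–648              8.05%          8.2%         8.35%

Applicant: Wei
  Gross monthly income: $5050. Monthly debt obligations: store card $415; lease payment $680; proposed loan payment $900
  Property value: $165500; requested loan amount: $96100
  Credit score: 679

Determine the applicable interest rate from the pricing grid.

Credit score 679 ≥ 613; Total monthly debts = (415 + 680 + 900) = 1,995. Debt-to-income = 1,995/5,050 = 39.5% — meets 43% limit
Loan-to-value = 96,100/165,500 = 58.1% — pass (80% max)
Row: 679 falls in 649–681. Column: 58.1% falls in ≤60%. Rate = 7.8%.

7.8%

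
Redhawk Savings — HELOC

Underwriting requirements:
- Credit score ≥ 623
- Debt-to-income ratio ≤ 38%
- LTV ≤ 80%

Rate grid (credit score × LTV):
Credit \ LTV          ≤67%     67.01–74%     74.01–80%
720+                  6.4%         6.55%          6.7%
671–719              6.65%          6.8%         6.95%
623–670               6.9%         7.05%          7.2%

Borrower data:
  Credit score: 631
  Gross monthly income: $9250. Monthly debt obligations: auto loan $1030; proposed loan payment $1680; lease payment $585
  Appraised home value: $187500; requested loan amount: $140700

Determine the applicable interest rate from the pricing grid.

Credit score 631 ≥ 623; Total monthly debts = (1,030 + 1,680 + 585) = 3,295. DTI = 3,295/9,250 = 35.6% ≤ 38%
LTV: 140,700 ÷ 187,500 = 75%, within 80% cap
Score 631 is in the 623–670 band; LTV 75% is in the 74.01–80% band → 7.2%.

7.2%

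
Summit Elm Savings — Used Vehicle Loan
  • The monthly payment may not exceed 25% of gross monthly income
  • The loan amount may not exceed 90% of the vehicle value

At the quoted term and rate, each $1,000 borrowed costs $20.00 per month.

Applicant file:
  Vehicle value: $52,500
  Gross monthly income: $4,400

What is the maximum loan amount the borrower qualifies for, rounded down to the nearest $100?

Payment cap: 25% × $4,400 = $1,100/month.
At $20.00 per $1,000, that supports 1,100/20.00 × 1,000 ≈ $55,000 → $55,000.
LTV cap: 90% × $52,500 = $47,250 → $47,200.
Binding constraint: loan-to-value.

$47,200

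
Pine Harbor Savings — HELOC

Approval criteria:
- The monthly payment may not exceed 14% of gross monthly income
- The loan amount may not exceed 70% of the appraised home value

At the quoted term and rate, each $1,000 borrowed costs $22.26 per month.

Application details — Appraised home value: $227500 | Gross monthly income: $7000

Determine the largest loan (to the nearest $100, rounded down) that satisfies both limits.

$44,000

Payment cap: 14% × $7,000 = $980/month.
At $22.26 per $1,000, that supports 980/22.26 × 1,000 ≈ $44,025 → $44,000.
LTV cap: 70% × $227,500 = $159,250 → $159,200.
Binding constraint: payment-to-income.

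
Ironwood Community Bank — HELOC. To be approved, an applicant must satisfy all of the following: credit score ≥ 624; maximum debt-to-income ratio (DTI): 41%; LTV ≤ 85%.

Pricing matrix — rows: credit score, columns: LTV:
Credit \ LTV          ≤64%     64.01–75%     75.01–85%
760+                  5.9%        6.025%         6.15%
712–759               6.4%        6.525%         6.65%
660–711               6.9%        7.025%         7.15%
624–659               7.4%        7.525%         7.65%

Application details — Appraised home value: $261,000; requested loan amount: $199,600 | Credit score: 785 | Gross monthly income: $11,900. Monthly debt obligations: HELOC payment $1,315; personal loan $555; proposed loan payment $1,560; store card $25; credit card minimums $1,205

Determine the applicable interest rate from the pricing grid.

6.15%

Credit score 785 ≥ 624; Total monthly debts = (1,315 + 555 + 1,560 + 25 + 1,205) = 4,660. DTI = 4,660/11,900 = 39.2% ≤ 41%
LTV = 199,600/261,000 = 76.5% ≤ 85%
Score 785 is in the 760+ band; LTV 76.5% is in the 75.01–85% band → 6.15%.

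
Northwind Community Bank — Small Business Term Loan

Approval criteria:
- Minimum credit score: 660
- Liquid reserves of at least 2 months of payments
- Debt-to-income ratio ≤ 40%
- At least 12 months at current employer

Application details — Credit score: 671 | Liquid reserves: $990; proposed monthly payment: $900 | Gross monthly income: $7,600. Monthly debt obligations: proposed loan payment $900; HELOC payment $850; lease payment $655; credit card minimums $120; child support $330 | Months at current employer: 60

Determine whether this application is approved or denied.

Denied

Credit score 671 ≥ 660 (meets)
Reserves = 990/900 = 1.1 months < 2
Total monthly debts = (900 + 850 + 655 + 120 + 330) = 2,855. DTI: 2,855 ÷ 7,600 = 37.6%, within the 40% cap
Employment 60 ≥ 12 months
Fails on reserves.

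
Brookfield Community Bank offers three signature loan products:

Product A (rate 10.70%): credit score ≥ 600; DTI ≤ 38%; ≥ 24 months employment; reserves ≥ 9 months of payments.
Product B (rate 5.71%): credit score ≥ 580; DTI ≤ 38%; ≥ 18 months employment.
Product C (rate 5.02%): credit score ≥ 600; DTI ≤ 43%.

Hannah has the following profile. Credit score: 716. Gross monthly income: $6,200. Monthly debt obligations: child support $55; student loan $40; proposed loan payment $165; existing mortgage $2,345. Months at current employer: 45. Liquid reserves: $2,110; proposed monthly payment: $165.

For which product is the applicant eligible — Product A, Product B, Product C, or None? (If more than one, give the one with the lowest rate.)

Product C

Total debts = (55 + 40 + 165 + 2,345) = 2,605; DTI = 2,605/6,200 = 42%.
Reserves = 2,110/165 = 12.8 months.
Product A: score 716 ≥ 600; DTI 42% > 38%; employment 45 ≥ 24 mo; reserves 12.8 ≥ 9 mo → does not qualify.
Product B: score 716 ≥ 580; DTI 42% > 38%; employment 45 ≥ 18 mo → does not qualify.
Product C: score 716 ≥ 600; DTI 42% ≤ 43% → qualifies.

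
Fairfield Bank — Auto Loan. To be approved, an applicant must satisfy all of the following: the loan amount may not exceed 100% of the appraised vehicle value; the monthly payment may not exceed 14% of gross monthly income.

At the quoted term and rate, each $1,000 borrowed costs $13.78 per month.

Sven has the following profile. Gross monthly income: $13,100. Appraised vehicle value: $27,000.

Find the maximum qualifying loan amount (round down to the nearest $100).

$27,000

Payment cap: 14% × $13,100 = $1,834/month.
At $13.78 per $1,000, that supports 1,834/13.78 × 1,000 ≈ $133,091 → $133,000.
LTV cap: 100% × $27,000 = $27,000 → $27,000.
Binding constraint: loan-to-value.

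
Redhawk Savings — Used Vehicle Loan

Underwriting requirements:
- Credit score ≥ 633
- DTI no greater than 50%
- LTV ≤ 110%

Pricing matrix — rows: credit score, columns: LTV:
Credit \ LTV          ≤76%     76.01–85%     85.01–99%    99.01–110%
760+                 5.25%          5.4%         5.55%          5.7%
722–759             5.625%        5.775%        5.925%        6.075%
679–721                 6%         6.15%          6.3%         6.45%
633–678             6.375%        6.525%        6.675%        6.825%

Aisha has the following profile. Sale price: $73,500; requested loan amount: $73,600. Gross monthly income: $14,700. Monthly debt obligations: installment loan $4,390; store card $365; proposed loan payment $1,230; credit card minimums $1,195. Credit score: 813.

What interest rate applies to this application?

5.7%

Credit score 813 ≥ 633; Total monthly debts = (4,390 + 365 + 1,230 + 1,195) = 7,180. DTI = 7,180/14,700 = 48.8% ≤ 50%
LTV = 73,600/73,500 = 100.1% ≤ 110%
Row: 813 falls in 760+. Column: 100.1% falls in 99.01–110%. Rate = 5.7%.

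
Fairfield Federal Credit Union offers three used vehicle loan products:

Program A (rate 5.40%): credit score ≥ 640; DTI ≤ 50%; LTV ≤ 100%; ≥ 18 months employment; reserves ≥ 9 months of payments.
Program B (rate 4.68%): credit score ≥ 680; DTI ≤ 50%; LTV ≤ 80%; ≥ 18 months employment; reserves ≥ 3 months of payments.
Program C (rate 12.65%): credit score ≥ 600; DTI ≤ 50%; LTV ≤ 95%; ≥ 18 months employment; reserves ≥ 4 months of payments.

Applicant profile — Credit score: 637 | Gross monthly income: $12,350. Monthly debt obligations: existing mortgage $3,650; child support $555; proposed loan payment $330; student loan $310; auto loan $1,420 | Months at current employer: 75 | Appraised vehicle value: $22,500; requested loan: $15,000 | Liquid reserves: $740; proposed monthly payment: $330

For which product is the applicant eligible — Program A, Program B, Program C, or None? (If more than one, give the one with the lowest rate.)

None

Total debts = (3,650 + 555 + 330 + 310 + 1,420) = 6,265; DTI = 6,265/12,350 = 50.7%.
LTV = 15,000/22,500 = 66.7%.
Reserves = 740/330 = 2.2 months.
Program A: score 637 < 640; DTI 50.7% > 50%; LTV 66.7% ≤ 100%; employment 75 ≥ 18 mo; reserves 2.2 < 9 mo → does not qualify.
Program B: score 637 < 680; DTI 50.7% > 50%; LTV 66.7% ≤ 80%; employment 75 ≥ 18 mo; reserves 2.2 < 3 mo → does not qualify.
Program C: score 637 ≥ 600; DTI 50.7% > 50%; LTV 66.7% ≤ 95%; employment 75 ≥ 18 mo; reserves 2.2 < 4 mo → does not qualify.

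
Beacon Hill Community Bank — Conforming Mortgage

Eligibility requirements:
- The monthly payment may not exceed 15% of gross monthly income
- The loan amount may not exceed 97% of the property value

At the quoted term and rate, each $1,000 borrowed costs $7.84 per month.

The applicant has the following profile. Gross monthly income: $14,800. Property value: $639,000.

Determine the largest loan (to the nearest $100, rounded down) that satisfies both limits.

Payment cap: 15% × $14,800 = $2,220/month.
At $7.84 per $1,000, that supports 2,220/7.84 × 1,000 ≈ $283,163 → $283,100.
LTV cap: 97% × $639,000 = $619,830 → $619,800.
Binding constraint: payment-to-income.

$283,100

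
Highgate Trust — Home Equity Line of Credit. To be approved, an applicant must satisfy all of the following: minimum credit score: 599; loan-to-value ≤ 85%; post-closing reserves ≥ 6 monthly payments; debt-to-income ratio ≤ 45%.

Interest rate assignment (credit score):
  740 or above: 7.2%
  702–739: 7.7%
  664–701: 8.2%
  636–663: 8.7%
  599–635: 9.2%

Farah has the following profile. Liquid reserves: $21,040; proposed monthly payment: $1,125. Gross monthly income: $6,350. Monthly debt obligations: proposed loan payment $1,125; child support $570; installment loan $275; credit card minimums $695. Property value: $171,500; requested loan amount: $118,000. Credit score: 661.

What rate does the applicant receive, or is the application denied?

Credit score 661 ≥ 599 (meets minimum)
Total monthly debts = (1,125 + 570 + 275 + 695) = 2,665. DTI: 2,665 ÷ 6,350 = 42%, within the 45% cap
Reserves: 21,040 ÷ 1,125 = 18.7 months (meets 6-month minimum)
LTV: 118,000 ÷ 171,500 = 68.8%, within 85% cap
All requirements met. Score 661 falls in the 636–663 tier → 8.7%.

Approved at 8.7%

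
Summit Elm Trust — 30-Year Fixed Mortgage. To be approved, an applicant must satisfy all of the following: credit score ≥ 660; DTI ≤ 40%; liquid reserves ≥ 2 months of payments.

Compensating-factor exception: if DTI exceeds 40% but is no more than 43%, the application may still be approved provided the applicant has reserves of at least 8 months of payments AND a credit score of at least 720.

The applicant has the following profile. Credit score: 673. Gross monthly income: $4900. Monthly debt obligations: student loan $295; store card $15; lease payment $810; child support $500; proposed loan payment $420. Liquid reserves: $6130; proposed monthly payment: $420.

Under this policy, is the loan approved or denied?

Denied

Credit score 673 ≥ 660 (meets base)
Total debts = (295 + 15 + 810 + 500 + 420) = 2,040. DTI: 2,040 ÷ 4,900 = 41.6%, over the 40% base limit.
Reserves: 6,130 ÷ 420 = 14.6 months (meets 2-month minimum)
DTI 41.6% is within the 40%–43% exception band; checking compensating factors.
Reserves 14.6 ≥ 8 months; credit score 673 < 720.
Override conditions not both satisfied; exception does not apply.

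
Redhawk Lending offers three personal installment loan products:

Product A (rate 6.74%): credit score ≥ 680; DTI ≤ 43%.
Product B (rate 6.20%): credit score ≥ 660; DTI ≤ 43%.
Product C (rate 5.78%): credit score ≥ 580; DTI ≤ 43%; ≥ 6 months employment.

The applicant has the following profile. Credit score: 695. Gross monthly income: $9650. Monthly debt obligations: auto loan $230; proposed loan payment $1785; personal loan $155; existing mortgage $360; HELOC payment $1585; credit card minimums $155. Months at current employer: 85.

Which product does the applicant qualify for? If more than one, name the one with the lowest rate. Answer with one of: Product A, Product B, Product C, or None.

None

Total debts = (230 + 1,785 + 155 + 360 + 1,585 + 155) = 4,270; DTI = 4,270/9,650 = 44.2%.
Product A: score 695 ≥ 680; DTI 44.2% > 43% → does not qualify.
Product B: score 695 ≥ 660; DTI 44.2% > 43% → does not qualify.
Product C: score 695 ≥ 580; DTI 44.2% > 43%; employment 85 ≥ 6 mo → does not qualify.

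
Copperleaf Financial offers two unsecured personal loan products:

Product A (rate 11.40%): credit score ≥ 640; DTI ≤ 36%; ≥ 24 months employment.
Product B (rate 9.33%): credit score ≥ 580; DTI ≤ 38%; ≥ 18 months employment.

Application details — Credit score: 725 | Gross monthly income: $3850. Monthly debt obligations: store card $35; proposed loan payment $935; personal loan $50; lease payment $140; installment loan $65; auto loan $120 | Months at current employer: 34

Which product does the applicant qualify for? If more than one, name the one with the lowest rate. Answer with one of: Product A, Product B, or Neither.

Product B

Total debts = (35 + 935 + 50 + 140 + 65 + 120) = 1,345; DTI = 1,345/3,850 = 34.9%.
Product A: score 725 ≥ 640; DTI 34.9% ≤ 36%; employment 34 ≥ 24 mo → qualifies.
Product B: score 725 ≥ 580; DTI 34.9% ≤ 38%; employment 34 ≥ 18 mo → qualifies.
Qualifying: Product A, Product B. Lowest rate is 9.33% → Product B.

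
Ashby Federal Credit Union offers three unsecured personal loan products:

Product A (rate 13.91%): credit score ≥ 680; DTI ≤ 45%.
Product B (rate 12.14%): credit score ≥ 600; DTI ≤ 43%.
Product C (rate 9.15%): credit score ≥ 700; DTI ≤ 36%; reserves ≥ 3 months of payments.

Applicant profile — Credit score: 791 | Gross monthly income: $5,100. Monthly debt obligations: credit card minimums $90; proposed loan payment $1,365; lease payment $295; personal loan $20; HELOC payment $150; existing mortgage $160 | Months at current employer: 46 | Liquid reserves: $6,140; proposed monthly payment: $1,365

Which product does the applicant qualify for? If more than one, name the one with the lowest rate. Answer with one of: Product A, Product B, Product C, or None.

Total debts = (90 + 1,365 + 295 + 20 + 150 + 160) = 2,080; DTI = 2,080/5,100 = 40.8%.
Reserves = 6,140/1,365 = 4.5 months.
Product A: score 791 ≥ 680; DTI 40.8% ≤ 45% → qualifies.
Product B: score 791 ≥ 600; DTI 40.8% ≤ 43% → qualifies.
Product C: score 791 ≥ 700; DTI 40.8% > 36%; reserves 4.5 ≥ 3 mo → does not qualify.
Qualifying: Product A, Product B. Lowest rate is 12.14% → Product B.

Product B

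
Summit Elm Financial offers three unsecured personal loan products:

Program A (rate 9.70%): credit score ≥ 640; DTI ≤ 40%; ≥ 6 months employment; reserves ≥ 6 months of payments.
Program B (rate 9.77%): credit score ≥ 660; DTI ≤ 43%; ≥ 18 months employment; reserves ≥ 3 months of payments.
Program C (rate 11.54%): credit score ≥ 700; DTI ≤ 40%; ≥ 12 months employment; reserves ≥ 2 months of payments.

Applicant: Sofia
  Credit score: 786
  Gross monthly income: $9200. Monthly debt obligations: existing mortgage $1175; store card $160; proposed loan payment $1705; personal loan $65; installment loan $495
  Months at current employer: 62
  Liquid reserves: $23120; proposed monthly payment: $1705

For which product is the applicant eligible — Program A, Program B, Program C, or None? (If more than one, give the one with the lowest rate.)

Total debts = (1,175 + 160 + 1,705 + 65 + 495) = 3,600; DTI = 3,600/9,200 = 39.1%.
Reserves = 23,120/1,705 = 13.6 months.
Program A: score 786 ≥ 640; DTI 39.1% ≤ 40%; employment 62 ≥ 6 mo; reserves 13.6 ≥ 6 mo → qualifies.
Program B: score 786 ≥ 660; DTI 39.1% ≤ 43%; employment 62 ≥ 18 mo; reserves 13.6 ≥ 3 mo → qualifies.
Program C: score 786 ≥ 700; DTI 39.1% ≤ 40%; employment 62 ≥ 12 mo; reserves 13.6 ≥ 2 mo → qualifies.
Qualifying: Program A, Program B, Program C. Lowest rate is 9.70% → Program A.

Program A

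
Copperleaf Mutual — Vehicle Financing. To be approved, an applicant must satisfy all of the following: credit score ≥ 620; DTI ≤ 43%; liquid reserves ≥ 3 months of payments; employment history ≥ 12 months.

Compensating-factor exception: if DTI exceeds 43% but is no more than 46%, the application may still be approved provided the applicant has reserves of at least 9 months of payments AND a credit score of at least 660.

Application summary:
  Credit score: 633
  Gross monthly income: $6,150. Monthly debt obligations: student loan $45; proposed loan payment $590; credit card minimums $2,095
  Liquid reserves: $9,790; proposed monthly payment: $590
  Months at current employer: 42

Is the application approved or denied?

Denied

Credit score 633 ≥ 620 (meets base)
Total debts = (45 + 590 + 2,095) = 2,730. DTI: 2,730 ÷ 6,150 = 44.4%, over the 43% base limit.
Reserves = 9,790/590 = 16.6 months ≥ 3
Employment 42 ≥ 12 months
44.4% falls in the override range (43%–46%), so the compensating-factor test applies.
Override check — reserves: 16.6 mo (ok); score: 633 (below 660).
Compensating-factor requirement not fully met.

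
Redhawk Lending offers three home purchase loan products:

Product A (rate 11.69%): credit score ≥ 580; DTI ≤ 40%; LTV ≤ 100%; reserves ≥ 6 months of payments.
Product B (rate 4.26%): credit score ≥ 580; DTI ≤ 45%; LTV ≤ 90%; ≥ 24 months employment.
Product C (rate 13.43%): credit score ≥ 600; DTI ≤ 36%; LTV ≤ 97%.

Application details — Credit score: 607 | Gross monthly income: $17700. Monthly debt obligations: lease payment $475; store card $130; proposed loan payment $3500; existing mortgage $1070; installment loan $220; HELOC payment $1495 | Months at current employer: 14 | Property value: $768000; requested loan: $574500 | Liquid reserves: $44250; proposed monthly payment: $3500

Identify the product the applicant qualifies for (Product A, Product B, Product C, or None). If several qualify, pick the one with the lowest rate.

Product A

Total debts = (475 + 130 + 3,500 + 1,070 + 220 + 1,495) = 6,890; DTI = 6,890/17,700 = 38.9%.
LTV = 574,500/768,000 = 74.8%.
Reserves = 44,250/3,500 = 12.6 months.
Product A: score 607 ≥ 580; DTI 38.9% ≤ 40%; LTV 74.8% ≤ 100%; reserves 12.6 ≥ 6 mo → qualifies.
Product B: score 607 ≥ 580; DTI 38.9% ≤ 45%; LTV 74.8% ≤ 90%; employment 14 < 24 mo → does not qualify.
Product C: score 607 ≥ 600; DTI 38.9% > 36%; LTV 74.8% ≤ 97% → does not qualify.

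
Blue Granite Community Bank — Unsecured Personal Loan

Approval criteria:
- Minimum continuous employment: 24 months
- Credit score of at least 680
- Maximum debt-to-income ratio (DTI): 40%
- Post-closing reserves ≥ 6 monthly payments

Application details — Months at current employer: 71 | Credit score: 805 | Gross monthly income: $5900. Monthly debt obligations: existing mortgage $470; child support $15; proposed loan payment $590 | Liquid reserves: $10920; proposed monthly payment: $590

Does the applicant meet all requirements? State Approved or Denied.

Approved

Employment 71 ≥ 24 months
Credit score 805 ≥ 680 (meets)
Total monthly debts = (470 + 15 + 590) = 1,075. DTI = 1,075/5,900 = 18.2% ≤ 40%
Reserves: 10,920 ÷ 590 = 18.5 months (meets 6-month minimum)
All criteria satisfied.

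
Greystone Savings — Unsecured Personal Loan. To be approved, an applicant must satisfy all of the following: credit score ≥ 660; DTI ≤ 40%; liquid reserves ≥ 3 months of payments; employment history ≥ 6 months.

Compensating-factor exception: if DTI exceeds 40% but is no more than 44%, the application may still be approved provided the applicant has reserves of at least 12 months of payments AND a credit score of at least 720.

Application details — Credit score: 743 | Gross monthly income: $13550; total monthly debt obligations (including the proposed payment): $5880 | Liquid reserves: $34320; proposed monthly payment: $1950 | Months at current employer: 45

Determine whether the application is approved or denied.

Approved

Credit score 743 ≥ 660 (meets base)
DTI: 5,880 ÷ 13,550 = 43.4%, over the 40% base limit.
Liquid reserves cover 34,320/1,950 = 17.6 months — ≥ 3 required
Employment 45 ≥ 6 months
DTI 43.4% is within the 40%–44% exception band; checking compensating factors.
Override check — reserves: 17.6 mo (ok); score: 743 (ok).
Both override conditions satisfied; DTI exception granted.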